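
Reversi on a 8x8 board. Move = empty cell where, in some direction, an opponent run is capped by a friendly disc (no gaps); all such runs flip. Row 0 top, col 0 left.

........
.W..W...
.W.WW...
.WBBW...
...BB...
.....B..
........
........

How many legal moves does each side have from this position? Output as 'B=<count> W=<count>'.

Answer: B=8 W=5

Derivation:
-- B to move --
(0,0): no bracket -> illegal
(0,1): no bracket -> illegal
(0,2): no bracket -> illegal
(0,3): no bracket -> illegal
(0,4): flips 3 -> legal
(0,5): flips 2 -> legal
(1,0): flips 1 -> legal
(1,2): no bracket -> illegal
(1,3): flips 1 -> legal
(1,5): flips 1 -> legal
(2,0): no bracket -> illegal
(2,2): no bracket -> illegal
(2,5): flips 1 -> legal
(3,0): flips 1 -> legal
(3,5): flips 1 -> legal
(4,0): no bracket -> illegal
(4,1): no bracket -> illegal
(4,2): no bracket -> illegal
(4,5): no bracket -> illegal
B mobility = 8
-- W to move --
(2,2): no bracket -> illegal
(3,5): no bracket -> illegal
(4,1): flips 1 -> legal
(4,2): flips 1 -> legal
(4,5): no bracket -> illegal
(4,6): no bracket -> illegal
(5,2): flips 1 -> legal
(5,3): flips 2 -> legal
(5,4): flips 3 -> legal
(5,6): no bracket -> illegal
(6,4): no bracket -> illegal
(6,5): no bracket -> illegal
(6,6): no bracket -> illegal
W mobility = 5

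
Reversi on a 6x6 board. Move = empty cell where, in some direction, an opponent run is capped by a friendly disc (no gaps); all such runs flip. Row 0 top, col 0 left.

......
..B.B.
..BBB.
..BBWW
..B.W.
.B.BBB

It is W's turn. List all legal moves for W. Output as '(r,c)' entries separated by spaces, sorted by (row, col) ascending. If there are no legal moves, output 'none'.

Answer: (0,1) (0,4) (1,1) (1,3) (3,1)

Derivation:
(0,1): flips 2 -> legal
(0,2): no bracket -> illegal
(0,3): no bracket -> illegal
(0,4): flips 2 -> legal
(0,5): no bracket -> illegal
(1,1): flips 2 -> legal
(1,3): flips 1 -> legal
(1,5): no bracket -> illegal
(2,1): no bracket -> illegal
(2,5): no bracket -> illegal
(3,1): flips 2 -> legal
(4,0): no bracket -> illegal
(4,1): no bracket -> illegal
(4,3): no bracket -> illegal
(4,5): no bracket -> illegal
(5,0): no bracket -> illegal
(5,2): no bracket -> illegal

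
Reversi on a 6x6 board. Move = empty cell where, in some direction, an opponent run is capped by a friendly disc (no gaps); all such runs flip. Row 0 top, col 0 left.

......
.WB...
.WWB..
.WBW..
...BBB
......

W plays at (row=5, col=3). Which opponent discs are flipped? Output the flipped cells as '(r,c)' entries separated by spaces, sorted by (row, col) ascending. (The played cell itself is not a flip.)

Answer: (4,3)

Derivation:
Dir NW: first cell '.' (not opp) -> no flip
Dir N: opp run (4,3) capped by W -> flip
Dir NE: opp run (4,4), next='.' -> no flip
Dir W: first cell '.' (not opp) -> no flip
Dir E: first cell '.' (not opp) -> no flip
Dir SW: edge -> no flip
Dir S: edge -> no flip
Dir SE: edge -> no flip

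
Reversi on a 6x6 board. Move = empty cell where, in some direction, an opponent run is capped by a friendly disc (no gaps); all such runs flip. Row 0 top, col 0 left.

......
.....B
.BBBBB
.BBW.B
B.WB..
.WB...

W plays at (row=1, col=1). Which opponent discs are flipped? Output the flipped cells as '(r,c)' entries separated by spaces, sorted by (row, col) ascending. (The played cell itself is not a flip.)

Answer: (2,2)

Derivation:
Dir NW: first cell '.' (not opp) -> no flip
Dir N: first cell '.' (not opp) -> no flip
Dir NE: first cell '.' (not opp) -> no flip
Dir W: first cell '.' (not opp) -> no flip
Dir E: first cell '.' (not opp) -> no flip
Dir SW: first cell '.' (not opp) -> no flip
Dir S: opp run (2,1) (3,1), next='.' -> no flip
Dir SE: opp run (2,2) capped by W -> flip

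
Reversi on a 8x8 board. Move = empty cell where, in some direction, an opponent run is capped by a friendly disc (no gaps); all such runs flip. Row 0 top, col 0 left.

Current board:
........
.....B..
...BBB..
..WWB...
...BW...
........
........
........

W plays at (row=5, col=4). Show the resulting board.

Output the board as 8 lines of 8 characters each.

Place W at (5,4); scan 8 dirs for brackets.
Dir NW: opp run (4,3) capped by W -> flip
Dir N: first cell 'W' (not opp) -> no flip
Dir NE: first cell '.' (not opp) -> no flip
Dir W: first cell '.' (not opp) -> no flip
Dir E: first cell '.' (not opp) -> no flip
Dir SW: first cell '.' (not opp) -> no flip
Dir S: first cell '.' (not opp) -> no flip
Dir SE: first cell '.' (not opp) -> no flip
All flips: (4,3)

Answer: ........
.....B..
...BBB..
..WWB...
...WW...
....W...
........
........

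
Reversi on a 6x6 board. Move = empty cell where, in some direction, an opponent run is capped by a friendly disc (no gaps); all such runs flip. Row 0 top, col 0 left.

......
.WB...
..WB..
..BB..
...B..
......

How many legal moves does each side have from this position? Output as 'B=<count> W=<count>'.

Answer: B=3 W=5

Derivation:
-- B to move --
(0,0): flips 2 -> legal
(0,1): no bracket -> illegal
(0,2): no bracket -> illegal
(1,0): flips 1 -> legal
(1,3): no bracket -> illegal
(2,0): no bracket -> illegal
(2,1): flips 1 -> legal
(3,1): no bracket -> illegal
B mobility = 3
-- W to move --
(0,1): no bracket -> illegal
(0,2): flips 1 -> legal
(0,3): no bracket -> illegal
(1,3): flips 1 -> legal
(1,4): no bracket -> illegal
(2,1): no bracket -> illegal
(2,4): flips 1 -> legal
(3,1): no bracket -> illegal
(3,4): no bracket -> illegal
(4,1): no bracket -> illegal
(4,2): flips 1 -> legal
(4,4): flips 1 -> legal
(5,2): no bracket -> illegal
(5,3): no bracket -> illegal
(5,4): no bracket -> illegal
W mobility = 5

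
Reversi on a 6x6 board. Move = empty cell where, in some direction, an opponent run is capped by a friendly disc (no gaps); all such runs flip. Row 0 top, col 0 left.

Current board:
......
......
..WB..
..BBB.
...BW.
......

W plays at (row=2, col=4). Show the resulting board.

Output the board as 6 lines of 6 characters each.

Place W at (2,4); scan 8 dirs for brackets.
Dir NW: first cell '.' (not opp) -> no flip
Dir N: first cell '.' (not opp) -> no flip
Dir NE: first cell '.' (not opp) -> no flip
Dir W: opp run (2,3) capped by W -> flip
Dir E: first cell '.' (not opp) -> no flip
Dir SW: opp run (3,3), next='.' -> no flip
Dir S: opp run (3,4) capped by W -> flip
Dir SE: first cell '.' (not opp) -> no flip
All flips: (2,3) (3,4)

Answer: ......
......
..WWW.
..BBW.
...BW.
......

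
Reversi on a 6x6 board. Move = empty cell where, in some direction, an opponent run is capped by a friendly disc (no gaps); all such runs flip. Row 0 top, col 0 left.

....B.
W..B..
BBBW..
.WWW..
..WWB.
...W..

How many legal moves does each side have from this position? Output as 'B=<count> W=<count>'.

Answer: B=6 W=7

Derivation:
-- B to move --
(0,0): flips 1 -> legal
(0,1): no bracket -> illegal
(1,1): no bracket -> illegal
(1,2): no bracket -> illegal
(1,4): no bracket -> illegal
(2,4): flips 1 -> legal
(3,0): no bracket -> illegal
(3,4): no bracket -> illegal
(4,0): flips 1 -> legal
(4,1): flips 3 -> legal
(5,1): no bracket -> illegal
(5,2): flips 2 -> legal
(5,4): flips 2 -> legal
B mobility = 6
-- W to move --
(0,2): no bracket -> illegal
(0,3): flips 1 -> legal
(0,5): no bracket -> illegal
(1,1): flips 2 -> legal
(1,2): flips 1 -> legal
(1,4): no bracket -> illegal
(1,5): no bracket -> illegal
(2,4): no bracket -> illegal
(3,0): flips 1 -> legal
(3,4): no bracket -> illegal
(3,5): flips 1 -> legal
(4,5): flips 1 -> legal
(5,4): no bracket -> illegal
(5,5): flips 1 -> legal
W mobility = 7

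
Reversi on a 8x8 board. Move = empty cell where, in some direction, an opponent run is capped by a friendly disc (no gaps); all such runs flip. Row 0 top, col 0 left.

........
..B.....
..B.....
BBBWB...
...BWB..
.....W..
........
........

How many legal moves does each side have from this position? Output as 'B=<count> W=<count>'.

Answer: B=4 W=6

Derivation:
-- B to move --
(2,3): flips 1 -> legal
(2,4): no bracket -> illegal
(3,5): no bracket -> illegal
(4,2): no bracket -> illegal
(4,6): no bracket -> illegal
(5,3): no bracket -> illegal
(5,4): flips 1 -> legal
(5,6): no bracket -> illegal
(6,4): no bracket -> illegal
(6,5): flips 1 -> legal
(6,6): flips 3 -> legal
B mobility = 4
-- W to move --
(0,1): no bracket -> illegal
(0,2): no bracket -> illegal
(0,3): no bracket -> illegal
(1,1): flips 1 -> legal
(1,3): no bracket -> illegal
(2,0): no bracket -> illegal
(2,1): no bracket -> illegal
(2,3): no bracket -> illegal
(2,4): flips 1 -> legal
(2,5): no bracket -> illegal
(3,5): flips 2 -> legal
(3,6): no bracket -> illegal
(4,0): no bracket -> illegal
(4,1): no bracket -> illegal
(4,2): flips 1 -> legal
(4,6): flips 1 -> legal
(5,2): no bracket -> illegal
(5,3): flips 1 -> legal
(5,4): no bracket -> illegal
(5,6): no bracket -> illegal
W mobility = 6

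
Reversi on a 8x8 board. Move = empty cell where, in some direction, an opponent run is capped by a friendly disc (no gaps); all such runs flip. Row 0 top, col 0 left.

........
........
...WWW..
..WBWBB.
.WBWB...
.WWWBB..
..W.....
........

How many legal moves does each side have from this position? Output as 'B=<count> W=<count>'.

Answer: B=13 W=9

Derivation:
-- B to move --
(1,2): no bracket -> illegal
(1,3): flips 2 -> legal
(1,4): flips 3 -> legal
(1,5): flips 2 -> legal
(1,6): no bracket -> illegal
(2,1): flips 2 -> legal
(2,2): flips 1 -> legal
(2,6): no bracket -> illegal
(3,0): no bracket -> illegal
(3,1): flips 1 -> legal
(4,0): flips 1 -> legal
(4,5): no bracket -> illegal
(5,0): flips 3 -> legal
(6,0): flips 1 -> legal
(6,1): no bracket -> illegal
(6,3): flips 2 -> legal
(6,4): flips 1 -> legal
(7,1): flips 2 -> legal
(7,2): flips 2 -> legal
(7,3): no bracket -> illegal
B mobility = 13
-- W to move --
(2,2): no bracket -> illegal
(2,6): flips 2 -> legal
(2,7): no bracket -> illegal
(3,1): flips 1 -> legal
(3,7): flips 2 -> legal
(4,5): flips 2 -> legal
(4,6): flips 1 -> legal
(4,7): flips 1 -> legal
(5,6): flips 2 -> legal
(6,3): no bracket -> illegal
(6,4): flips 2 -> legal
(6,5): flips 1 -> legal
(6,6): no bracket -> illegal
W mobility = 9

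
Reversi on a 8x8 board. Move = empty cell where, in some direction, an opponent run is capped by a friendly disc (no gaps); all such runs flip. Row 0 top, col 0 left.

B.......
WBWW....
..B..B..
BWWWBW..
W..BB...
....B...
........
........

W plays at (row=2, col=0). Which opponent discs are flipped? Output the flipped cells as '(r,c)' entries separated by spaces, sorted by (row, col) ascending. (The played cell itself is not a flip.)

Dir NW: edge -> no flip
Dir N: first cell 'W' (not opp) -> no flip
Dir NE: opp run (1,1), next='.' -> no flip
Dir W: edge -> no flip
Dir E: first cell '.' (not opp) -> no flip
Dir SW: edge -> no flip
Dir S: opp run (3,0) capped by W -> flip
Dir SE: first cell 'W' (not opp) -> no flip

Answer: (3,0)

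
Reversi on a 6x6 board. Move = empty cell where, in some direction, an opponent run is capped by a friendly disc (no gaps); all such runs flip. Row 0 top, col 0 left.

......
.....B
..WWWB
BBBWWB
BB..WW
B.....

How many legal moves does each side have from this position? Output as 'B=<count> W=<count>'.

Answer: B=8 W=2

Derivation:
-- B to move --
(1,1): no bracket -> illegal
(1,2): flips 1 -> legal
(1,3): flips 2 -> legal
(1,4): flips 1 -> legal
(2,1): flips 3 -> legal
(4,2): flips 2 -> legal
(4,3): flips 1 -> legal
(5,3): flips 1 -> legal
(5,4): no bracket -> illegal
(5,5): flips 1 -> legal
B mobility = 8
-- W to move --
(0,4): no bracket -> illegal
(0,5): flips 3 -> legal
(1,4): no bracket -> illegal
(2,0): no bracket -> illegal
(2,1): no bracket -> illegal
(4,2): flips 1 -> legal
(4,3): no bracket -> illegal
(5,1): no bracket -> illegal
(5,2): no bracket -> illegal
W mobility = 2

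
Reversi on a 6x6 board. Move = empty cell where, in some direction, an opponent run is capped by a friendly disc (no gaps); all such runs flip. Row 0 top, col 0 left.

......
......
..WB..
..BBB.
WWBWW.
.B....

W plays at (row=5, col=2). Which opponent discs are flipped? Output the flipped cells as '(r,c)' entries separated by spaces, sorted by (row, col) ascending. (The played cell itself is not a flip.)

Dir NW: first cell 'W' (not opp) -> no flip
Dir N: opp run (4,2) (3,2) capped by W -> flip
Dir NE: first cell 'W' (not opp) -> no flip
Dir W: opp run (5,1), next='.' -> no flip
Dir E: first cell '.' (not opp) -> no flip
Dir SW: edge -> no flip
Dir S: edge -> no flip
Dir SE: edge -> no flip

Answer: (3,2) (4,2)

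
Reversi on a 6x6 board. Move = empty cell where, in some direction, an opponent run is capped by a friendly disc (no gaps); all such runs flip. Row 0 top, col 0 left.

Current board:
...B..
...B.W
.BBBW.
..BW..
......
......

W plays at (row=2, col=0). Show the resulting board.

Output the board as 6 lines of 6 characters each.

Place W at (2,0); scan 8 dirs for brackets.
Dir NW: edge -> no flip
Dir N: first cell '.' (not opp) -> no flip
Dir NE: first cell '.' (not opp) -> no flip
Dir W: edge -> no flip
Dir E: opp run (2,1) (2,2) (2,3) capped by W -> flip
Dir SW: edge -> no flip
Dir S: first cell '.' (not opp) -> no flip
Dir SE: first cell '.' (not opp) -> no flip
All flips: (2,1) (2,2) (2,3)

Answer: ...B..
...B.W
WWWWW.
..BW..
......
......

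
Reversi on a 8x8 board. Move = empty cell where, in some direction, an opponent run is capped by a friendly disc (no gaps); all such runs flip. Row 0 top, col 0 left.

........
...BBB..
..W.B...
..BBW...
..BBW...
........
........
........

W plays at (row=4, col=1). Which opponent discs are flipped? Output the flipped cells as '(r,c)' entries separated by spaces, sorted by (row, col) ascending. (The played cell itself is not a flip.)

Answer: (4,2) (4,3)

Derivation:
Dir NW: first cell '.' (not opp) -> no flip
Dir N: first cell '.' (not opp) -> no flip
Dir NE: opp run (3,2), next='.' -> no flip
Dir W: first cell '.' (not opp) -> no flip
Dir E: opp run (4,2) (4,3) capped by W -> flip
Dir SW: first cell '.' (not opp) -> no flip
Dir S: first cell '.' (not opp) -> no flip
Dir SE: first cell '.' (not opp) -> no flip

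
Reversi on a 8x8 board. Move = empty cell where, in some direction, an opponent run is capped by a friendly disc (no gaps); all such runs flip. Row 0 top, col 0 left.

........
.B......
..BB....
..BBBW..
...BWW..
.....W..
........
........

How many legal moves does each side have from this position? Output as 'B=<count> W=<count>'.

-- B to move --
(2,4): no bracket -> illegal
(2,5): no bracket -> illegal
(2,6): no bracket -> illegal
(3,6): flips 1 -> legal
(4,6): flips 2 -> legal
(5,3): no bracket -> illegal
(5,4): flips 1 -> legal
(5,6): flips 1 -> legal
(6,4): no bracket -> illegal
(6,5): no bracket -> illegal
(6,6): flips 2 -> legal
B mobility = 5
-- W to move --
(0,0): flips 3 -> legal
(0,1): no bracket -> illegal
(0,2): no bracket -> illegal
(1,0): no bracket -> illegal
(1,2): flips 2 -> legal
(1,3): no bracket -> illegal
(1,4): no bracket -> illegal
(2,0): no bracket -> illegal
(2,1): no bracket -> illegal
(2,4): flips 1 -> legal
(2,5): no bracket -> illegal
(3,1): flips 3 -> legal
(4,1): no bracket -> illegal
(4,2): flips 1 -> legal
(5,2): no bracket -> illegal
(5,3): no bracket -> illegal
(5,4): no bracket -> illegal
W mobility = 5

Answer: B=5 W=5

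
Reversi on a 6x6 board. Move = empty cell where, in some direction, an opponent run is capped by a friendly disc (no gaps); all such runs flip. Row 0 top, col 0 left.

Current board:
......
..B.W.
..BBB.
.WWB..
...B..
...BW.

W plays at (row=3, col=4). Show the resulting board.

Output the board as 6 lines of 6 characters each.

Answer: ......
..B.W.
..BBW.
.WWWW.
...B..
...BW.

Derivation:
Place W at (3,4); scan 8 dirs for brackets.
Dir NW: opp run (2,3) (1,2), next='.' -> no flip
Dir N: opp run (2,4) capped by W -> flip
Dir NE: first cell '.' (not opp) -> no flip
Dir W: opp run (3,3) capped by W -> flip
Dir E: first cell '.' (not opp) -> no flip
Dir SW: opp run (4,3), next='.' -> no flip
Dir S: first cell '.' (not opp) -> no flip
Dir SE: first cell '.' (not opp) -> no flip
All flips: (2,4) (3,3)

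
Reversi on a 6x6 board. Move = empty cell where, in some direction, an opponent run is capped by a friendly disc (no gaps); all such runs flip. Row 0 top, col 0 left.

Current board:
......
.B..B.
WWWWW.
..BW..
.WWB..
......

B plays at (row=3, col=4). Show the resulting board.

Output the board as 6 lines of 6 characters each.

Answer: ......
.B..B.
WWWWB.
..BBB.
.WWB..
......

Derivation:
Place B at (3,4); scan 8 dirs for brackets.
Dir NW: opp run (2,3), next='.' -> no flip
Dir N: opp run (2,4) capped by B -> flip
Dir NE: first cell '.' (not opp) -> no flip
Dir W: opp run (3,3) capped by B -> flip
Dir E: first cell '.' (not opp) -> no flip
Dir SW: first cell 'B' (not opp) -> no flip
Dir S: first cell '.' (not opp) -> no flip
Dir SE: first cell '.' (not opp) -> no flip
All flips: (2,4) (3,3)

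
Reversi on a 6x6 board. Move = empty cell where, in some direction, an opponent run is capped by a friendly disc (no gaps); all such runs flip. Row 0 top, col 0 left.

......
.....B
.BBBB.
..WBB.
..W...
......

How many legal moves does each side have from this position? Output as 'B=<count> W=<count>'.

Answer: B=5 W=4

Derivation:
-- B to move --
(3,1): flips 1 -> legal
(4,1): flips 1 -> legal
(4,3): flips 1 -> legal
(5,1): flips 1 -> legal
(5,2): flips 2 -> legal
(5,3): no bracket -> illegal
B mobility = 5
-- W to move --
(0,4): no bracket -> illegal
(0,5): no bracket -> illegal
(1,0): flips 1 -> legal
(1,1): no bracket -> illegal
(1,2): flips 1 -> legal
(1,3): no bracket -> illegal
(1,4): flips 1 -> legal
(2,0): no bracket -> illegal
(2,5): no bracket -> illegal
(3,0): no bracket -> illegal
(3,1): no bracket -> illegal
(3,5): flips 2 -> legal
(4,3): no bracket -> illegal
(4,4): no bracket -> illegal
(4,5): no bracket -> illegal
W mobility = 4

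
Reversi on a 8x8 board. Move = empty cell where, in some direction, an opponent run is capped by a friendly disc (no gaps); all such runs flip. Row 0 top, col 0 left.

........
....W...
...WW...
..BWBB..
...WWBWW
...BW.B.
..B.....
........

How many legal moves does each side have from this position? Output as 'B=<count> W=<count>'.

Answer: B=12 W=12

Derivation:
-- B to move --
(0,3): no bracket -> illegal
(0,4): flips 2 -> legal
(0,5): flips 2 -> legal
(1,2): flips 1 -> legal
(1,3): flips 4 -> legal
(1,5): no bracket -> illegal
(2,2): no bracket -> illegal
(2,5): no bracket -> illegal
(3,6): flips 1 -> legal
(3,7): no bracket -> illegal
(4,2): flips 2 -> legal
(5,2): flips 1 -> legal
(5,5): flips 1 -> legal
(5,7): flips 1 -> legal
(6,3): flips 1 -> legal
(6,4): flips 2 -> legal
(6,5): flips 2 -> legal
B mobility = 12
-- W to move --
(2,1): flips 1 -> legal
(2,2): no bracket -> illegal
(2,5): flips 1 -> legal
(2,6): flips 1 -> legal
(3,1): flips 1 -> legal
(3,6): flips 3 -> legal
(4,1): flips 1 -> legal
(4,2): no bracket -> illegal
(5,1): no bracket -> illegal
(5,2): flips 1 -> legal
(5,5): no bracket -> illegal
(5,7): no bracket -> illegal
(6,1): no bracket -> illegal
(6,3): flips 1 -> legal
(6,4): no bracket -> illegal
(6,5): flips 1 -> legal
(6,6): flips 1 -> legal
(6,7): flips 3 -> legal
(7,1): flips 2 -> legal
(7,2): no bracket -> illegal
(7,3): no bracket -> illegal
W mobility = 12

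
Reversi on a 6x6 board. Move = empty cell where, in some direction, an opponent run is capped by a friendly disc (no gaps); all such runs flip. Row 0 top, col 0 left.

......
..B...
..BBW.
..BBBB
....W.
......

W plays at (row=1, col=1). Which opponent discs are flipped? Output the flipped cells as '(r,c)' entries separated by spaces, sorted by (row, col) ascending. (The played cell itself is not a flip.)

Answer: (2,2) (3,3)

Derivation:
Dir NW: first cell '.' (not opp) -> no flip
Dir N: first cell '.' (not opp) -> no flip
Dir NE: first cell '.' (not opp) -> no flip
Dir W: first cell '.' (not opp) -> no flip
Dir E: opp run (1,2), next='.' -> no flip
Dir SW: first cell '.' (not opp) -> no flip
Dir S: first cell '.' (not opp) -> no flip
Dir SE: opp run (2,2) (3,3) capped by W -> flip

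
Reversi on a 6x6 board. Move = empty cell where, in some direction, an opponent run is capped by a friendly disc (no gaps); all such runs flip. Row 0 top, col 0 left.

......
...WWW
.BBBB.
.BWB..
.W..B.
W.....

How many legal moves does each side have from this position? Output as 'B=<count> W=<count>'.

-- B to move --
(0,2): flips 1 -> legal
(0,3): flips 1 -> legal
(0,4): flips 2 -> legal
(0,5): flips 1 -> legal
(1,2): no bracket -> illegal
(2,5): no bracket -> illegal
(3,0): no bracket -> illegal
(4,0): no bracket -> illegal
(4,2): flips 1 -> legal
(4,3): flips 1 -> legal
(5,1): flips 1 -> legal
(5,2): no bracket -> illegal
B mobility = 7
-- W to move --
(1,0): flips 1 -> legal
(1,1): flips 2 -> legal
(1,2): flips 1 -> legal
(2,0): no bracket -> illegal
(2,5): no bracket -> illegal
(3,0): flips 1 -> legal
(3,4): flips 2 -> legal
(3,5): flips 1 -> legal
(4,0): flips 2 -> legal
(4,2): flips 2 -> legal
(4,3): flips 2 -> legal
(4,5): no bracket -> illegal
(5,3): no bracket -> illegal
(5,4): no bracket -> illegal
(5,5): no bracket -> illegal
W mobility = 9

Answer: B=7 W=9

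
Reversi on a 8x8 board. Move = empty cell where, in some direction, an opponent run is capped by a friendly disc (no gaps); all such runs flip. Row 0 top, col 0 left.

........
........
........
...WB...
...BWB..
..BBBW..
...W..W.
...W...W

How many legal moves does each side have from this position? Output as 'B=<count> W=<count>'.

Answer: B=7 W=9

Derivation:
-- B to move --
(2,2): no bracket -> illegal
(2,3): flips 1 -> legal
(2,4): no bracket -> illegal
(3,2): flips 1 -> legal
(3,5): flips 1 -> legal
(4,2): no bracket -> illegal
(4,6): no bracket -> illegal
(5,6): flips 1 -> legal
(5,7): no bracket -> illegal
(6,2): no bracket -> illegal
(6,4): no bracket -> illegal
(6,5): flips 1 -> legal
(6,7): no bracket -> illegal
(7,2): flips 1 -> legal
(7,4): flips 1 -> legal
(7,5): no bracket -> illegal
(7,6): no bracket -> illegal
B mobility = 7
-- W to move --
(2,3): no bracket -> illegal
(2,4): flips 1 -> legal
(2,5): no bracket -> illegal
(3,2): no bracket -> illegal
(3,5): flips 2 -> legal
(3,6): flips 2 -> legal
(4,1): flips 1 -> legal
(4,2): flips 1 -> legal
(4,6): flips 1 -> legal
(5,1): flips 3 -> legal
(5,6): no bracket -> illegal
(6,1): no bracket -> illegal
(6,2): flips 1 -> legal
(6,4): flips 1 -> legal
(6,5): no bracket -> illegal
W mobility = 9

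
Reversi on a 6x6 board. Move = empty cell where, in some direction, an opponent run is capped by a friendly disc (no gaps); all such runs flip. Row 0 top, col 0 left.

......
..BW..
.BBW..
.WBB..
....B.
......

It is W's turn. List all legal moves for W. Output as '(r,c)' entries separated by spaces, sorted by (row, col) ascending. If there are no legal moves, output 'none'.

Answer: (0,1) (1,1) (2,0) (3,4) (4,1) (4,3)

Derivation:
(0,1): flips 1 -> legal
(0,2): no bracket -> illegal
(0,3): no bracket -> illegal
(1,0): no bracket -> illegal
(1,1): flips 2 -> legal
(2,0): flips 2 -> legal
(2,4): no bracket -> illegal
(3,0): no bracket -> illegal
(3,4): flips 2 -> legal
(3,5): no bracket -> illegal
(4,1): flips 1 -> legal
(4,2): no bracket -> illegal
(4,3): flips 1 -> legal
(4,5): no bracket -> illegal
(5,3): no bracket -> illegal
(5,4): no bracket -> illegal
(5,5): no bracket -> illegal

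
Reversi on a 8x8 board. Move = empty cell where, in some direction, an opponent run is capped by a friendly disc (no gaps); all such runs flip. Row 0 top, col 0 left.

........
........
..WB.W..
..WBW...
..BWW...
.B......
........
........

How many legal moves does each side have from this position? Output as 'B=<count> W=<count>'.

Answer: B=9 W=6

Derivation:
-- B to move --
(1,1): flips 1 -> legal
(1,2): flips 2 -> legal
(1,3): no bracket -> illegal
(1,4): no bracket -> illegal
(1,5): no bracket -> illegal
(1,6): no bracket -> illegal
(2,1): flips 1 -> legal
(2,4): no bracket -> illegal
(2,6): no bracket -> illegal
(3,1): flips 1 -> legal
(3,5): flips 1 -> legal
(3,6): no bracket -> illegal
(4,1): flips 1 -> legal
(4,5): flips 3 -> legal
(5,2): no bracket -> illegal
(5,3): flips 1 -> legal
(5,4): no bracket -> illegal
(5,5): flips 1 -> legal
B mobility = 9
-- W to move --
(1,2): flips 1 -> legal
(1,3): flips 2 -> legal
(1,4): flips 1 -> legal
(2,4): flips 1 -> legal
(3,1): no bracket -> illegal
(4,0): no bracket -> illegal
(4,1): flips 1 -> legal
(5,0): no bracket -> illegal
(5,2): flips 1 -> legal
(5,3): no bracket -> illegal
(6,0): no bracket -> illegal
(6,1): no bracket -> illegal
(6,2): no bracket -> illegal
W mobility = 6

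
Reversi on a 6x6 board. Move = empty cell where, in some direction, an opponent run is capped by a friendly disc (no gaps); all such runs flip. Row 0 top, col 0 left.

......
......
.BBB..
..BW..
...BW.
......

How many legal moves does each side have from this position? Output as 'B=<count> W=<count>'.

-- B to move --
(2,4): no bracket -> illegal
(3,4): flips 1 -> legal
(3,5): no bracket -> illegal
(4,2): no bracket -> illegal
(4,5): flips 1 -> legal
(5,3): no bracket -> illegal
(5,4): no bracket -> illegal
(5,5): flips 2 -> legal
B mobility = 3
-- W to move --
(1,0): no bracket -> illegal
(1,1): flips 1 -> legal
(1,2): no bracket -> illegal
(1,3): flips 1 -> legal
(1,4): no bracket -> illegal
(2,0): no bracket -> illegal
(2,4): no bracket -> illegal
(3,0): no bracket -> illegal
(3,1): flips 1 -> legal
(3,4): no bracket -> illegal
(4,1): no bracket -> illegal
(4,2): flips 1 -> legal
(5,2): no bracket -> illegal
(5,3): flips 1 -> legal
(5,4): no bracket -> illegal
W mobility = 5

Answer: B=3 W=5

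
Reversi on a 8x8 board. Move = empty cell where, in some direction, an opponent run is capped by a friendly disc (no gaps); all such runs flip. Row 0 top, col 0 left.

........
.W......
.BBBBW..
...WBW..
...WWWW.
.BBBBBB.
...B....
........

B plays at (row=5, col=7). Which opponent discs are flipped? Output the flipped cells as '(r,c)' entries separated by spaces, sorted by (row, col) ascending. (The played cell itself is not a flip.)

Dir NW: opp run (4,6) (3,5) capped by B -> flip
Dir N: first cell '.' (not opp) -> no flip
Dir NE: edge -> no flip
Dir W: first cell 'B' (not opp) -> no flip
Dir E: edge -> no flip
Dir SW: first cell '.' (not opp) -> no flip
Dir S: first cell '.' (not opp) -> no flip
Dir SE: edge -> no flip

Answer: (3,5) (4,6)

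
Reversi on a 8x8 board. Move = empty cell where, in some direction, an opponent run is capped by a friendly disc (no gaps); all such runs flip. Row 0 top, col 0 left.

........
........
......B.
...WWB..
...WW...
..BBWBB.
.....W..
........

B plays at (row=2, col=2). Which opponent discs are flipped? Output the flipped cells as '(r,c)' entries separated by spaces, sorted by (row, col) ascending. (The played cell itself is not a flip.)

Answer: (3,3) (4,4)

Derivation:
Dir NW: first cell '.' (not opp) -> no flip
Dir N: first cell '.' (not opp) -> no flip
Dir NE: first cell '.' (not opp) -> no flip
Dir W: first cell '.' (not opp) -> no flip
Dir E: first cell '.' (not opp) -> no flip
Dir SW: first cell '.' (not opp) -> no flip
Dir S: first cell '.' (not opp) -> no flip
Dir SE: opp run (3,3) (4,4) capped by B -> flip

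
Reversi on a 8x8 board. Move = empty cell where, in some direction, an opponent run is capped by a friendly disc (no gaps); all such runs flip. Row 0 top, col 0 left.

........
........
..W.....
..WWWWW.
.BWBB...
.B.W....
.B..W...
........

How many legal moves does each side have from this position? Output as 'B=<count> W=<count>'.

Answer: B=8 W=7

Derivation:
-- B to move --
(1,1): flips 2 -> legal
(1,2): no bracket -> illegal
(1,3): no bracket -> illegal
(2,1): flips 1 -> legal
(2,3): flips 2 -> legal
(2,4): flips 3 -> legal
(2,5): flips 1 -> legal
(2,6): flips 1 -> legal
(2,7): no bracket -> illegal
(3,1): no bracket -> illegal
(3,7): no bracket -> illegal
(4,5): no bracket -> illegal
(4,6): no bracket -> illegal
(4,7): no bracket -> illegal
(5,2): no bracket -> illegal
(5,4): no bracket -> illegal
(5,5): no bracket -> illegal
(6,2): flips 1 -> legal
(6,3): flips 1 -> legal
(6,5): no bracket -> illegal
(7,3): no bracket -> illegal
(7,4): no bracket -> illegal
(7,5): no bracket -> illegal
B mobility = 8
-- W to move --
(3,0): no bracket -> illegal
(3,1): no bracket -> illegal
(4,0): flips 1 -> legal
(4,5): flips 2 -> legal
(5,0): flips 1 -> legal
(5,2): flips 1 -> legal
(5,4): flips 2 -> legal
(5,5): flips 1 -> legal
(6,0): flips 1 -> legal
(6,2): no bracket -> illegal
(7,0): no bracket -> illegal
(7,1): no bracket -> illegal
(7,2): no bracket -> illegal
W mobility = 7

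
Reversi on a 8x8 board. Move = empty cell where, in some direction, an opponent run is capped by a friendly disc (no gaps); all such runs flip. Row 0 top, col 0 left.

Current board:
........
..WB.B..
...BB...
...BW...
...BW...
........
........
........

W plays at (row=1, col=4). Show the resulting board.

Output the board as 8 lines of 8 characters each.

Answer: ........
..WWWB..
...BW...
...BW...
...BW...
........
........
........

Derivation:
Place W at (1,4); scan 8 dirs for brackets.
Dir NW: first cell '.' (not opp) -> no flip
Dir N: first cell '.' (not opp) -> no flip
Dir NE: first cell '.' (not opp) -> no flip
Dir W: opp run (1,3) capped by W -> flip
Dir E: opp run (1,5), next='.' -> no flip
Dir SW: opp run (2,3), next='.' -> no flip
Dir S: opp run (2,4) capped by W -> flip
Dir SE: first cell '.' (not opp) -> no flip
All flips: (1,3) (2,4)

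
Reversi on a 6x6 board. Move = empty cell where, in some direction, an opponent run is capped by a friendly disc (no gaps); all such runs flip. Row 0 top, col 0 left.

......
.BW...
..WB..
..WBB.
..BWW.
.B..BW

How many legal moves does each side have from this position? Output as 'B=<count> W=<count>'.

Answer: B=9 W=11

Derivation:
-- B to move --
(0,1): flips 1 -> legal
(0,2): flips 3 -> legal
(0,3): no bracket -> illegal
(1,3): flips 1 -> legal
(2,1): flips 3 -> legal
(3,1): flips 1 -> legal
(3,5): no bracket -> illegal
(4,1): flips 1 -> legal
(4,5): flips 2 -> legal
(5,2): flips 1 -> legal
(5,3): flips 1 -> legal
B mobility = 9
-- W to move --
(0,0): flips 1 -> legal
(0,1): no bracket -> illegal
(0,2): no bracket -> illegal
(1,0): flips 1 -> legal
(1,3): flips 2 -> legal
(1,4): flips 1 -> legal
(2,0): no bracket -> illegal
(2,1): no bracket -> illegal
(2,4): flips 2 -> legal
(2,5): flips 1 -> legal
(3,1): no bracket -> illegal
(3,5): flips 2 -> legal
(4,0): no bracket -> illegal
(4,1): flips 1 -> legal
(4,5): flips 2 -> legal
(5,0): no bracket -> illegal
(5,2): flips 1 -> legal
(5,3): flips 1 -> legal
W mobility = 11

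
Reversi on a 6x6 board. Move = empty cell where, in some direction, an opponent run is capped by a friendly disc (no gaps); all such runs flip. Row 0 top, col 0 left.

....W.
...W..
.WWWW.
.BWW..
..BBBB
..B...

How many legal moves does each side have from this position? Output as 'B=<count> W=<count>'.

Answer: B=6 W=7

Derivation:
-- B to move --
(0,2): no bracket -> illegal
(0,3): flips 3 -> legal
(0,5): no bracket -> illegal
(1,0): flips 2 -> legal
(1,1): flips 3 -> legal
(1,2): flips 2 -> legal
(1,4): no bracket -> illegal
(1,5): flips 2 -> legal
(2,0): no bracket -> illegal
(2,5): no bracket -> illegal
(3,0): no bracket -> illegal
(3,4): flips 2 -> legal
(3,5): no bracket -> illegal
(4,1): no bracket -> illegal
B mobility = 6
-- W to move --
(2,0): no bracket -> illegal
(3,0): flips 1 -> legal
(3,4): no bracket -> illegal
(3,5): no bracket -> illegal
(4,0): flips 1 -> legal
(4,1): flips 1 -> legal
(5,1): flips 1 -> legal
(5,3): flips 1 -> legal
(5,4): flips 1 -> legal
(5,5): flips 1 -> legal
W mobility = 7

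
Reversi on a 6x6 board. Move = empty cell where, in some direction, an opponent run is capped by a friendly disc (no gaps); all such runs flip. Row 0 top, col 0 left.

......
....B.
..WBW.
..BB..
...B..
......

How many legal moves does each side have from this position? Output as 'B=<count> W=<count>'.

-- B to move --
(1,1): flips 1 -> legal
(1,2): flips 1 -> legal
(1,3): no bracket -> illegal
(1,5): flips 1 -> legal
(2,1): flips 1 -> legal
(2,5): flips 1 -> legal
(3,1): no bracket -> illegal
(3,4): flips 1 -> legal
(3,5): no bracket -> illegal
B mobility = 6
-- W to move --
(0,3): no bracket -> illegal
(0,4): flips 1 -> legal
(0,5): no bracket -> illegal
(1,2): no bracket -> illegal
(1,3): no bracket -> illegal
(1,5): no bracket -> illegal
(2,1): no bracket -> illegal
(2,5): no bracket -> illegal
(3,1): no bracket -> illegal
(3,4): no bracket -> illegal
(4,1): no bracket -> illegal
(4,2): flips 2 -> legal
(4,4): flips 1 -> legal
(5,2): no bracket -> illegal
(5,3): no bracket -> illegal
(5,4): no bracket -> illegal
W mobility = 3

Answer: B=6 W=3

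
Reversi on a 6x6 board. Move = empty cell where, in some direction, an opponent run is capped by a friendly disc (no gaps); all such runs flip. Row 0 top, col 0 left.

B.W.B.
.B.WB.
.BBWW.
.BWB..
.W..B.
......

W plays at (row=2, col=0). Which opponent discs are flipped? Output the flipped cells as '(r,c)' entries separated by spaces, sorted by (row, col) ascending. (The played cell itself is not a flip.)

Answer: (1,1) (2,1) (2,2)

Derivation:
Dir NW: edge -> no flip
Dir N: first cell '.' (not opp) -> no flip
Dir NE: opp run (1,1) capped by W -> flip
Dir W: edge -> no flip
Dir E: opp run (2,1) (2,2) capped by W -> flip
Dir SW: edge -> no flip
Dir S: first cell '.' (not opp) -> no flip
Dir SE: opp run (3,1), next='.' -> no flip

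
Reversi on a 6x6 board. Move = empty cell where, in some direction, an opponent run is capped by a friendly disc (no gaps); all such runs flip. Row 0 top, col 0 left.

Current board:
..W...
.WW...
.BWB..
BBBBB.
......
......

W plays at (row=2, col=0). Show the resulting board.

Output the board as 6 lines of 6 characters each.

Answer: ..W...
.WW...
WWWB..
BBBBB.
......
......

Derivation:
Place W at (2,0); scan 8 dirs for brackets.
Dir NW: edge -> no flip
Dir N: first cell '.' (not opp) -> no flip
Dir NE: first cell 'W' (not opp) -> no flip
Dir W: edge -> no flip
Dir E: opp run (2,1) capped by W -> flip
Dir SW: edge -> no flip
Dir S: opp run (3,0), next='.' -> no flip
Dir SE: opp run (3,1), next='.' -> no flip
All flips: (2,1)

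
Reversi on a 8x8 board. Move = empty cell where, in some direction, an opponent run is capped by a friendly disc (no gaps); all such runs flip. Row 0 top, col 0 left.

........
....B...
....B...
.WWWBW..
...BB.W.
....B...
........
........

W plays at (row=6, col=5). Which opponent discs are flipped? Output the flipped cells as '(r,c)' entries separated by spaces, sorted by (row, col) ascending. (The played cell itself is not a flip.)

Answer: (4,3) (5,4)

Derivation:
Dir NW: opp run (5,4) (4,3) capped by W -> flip
Dir N: first cell '.' (not opp) -> no flip
Dir NE: first cell '.' (not opp) -> no flip
Dir W: first cell '.' (not opp) -> no flip
Dir E: first cell '.' (not opp) -> no flip
Dir SW: first cell '.' (not opp) -> no flip
Dir S: first cell '.' (not opp) -> no flip
Dir SE: first cell '.' (not opp) -> no flip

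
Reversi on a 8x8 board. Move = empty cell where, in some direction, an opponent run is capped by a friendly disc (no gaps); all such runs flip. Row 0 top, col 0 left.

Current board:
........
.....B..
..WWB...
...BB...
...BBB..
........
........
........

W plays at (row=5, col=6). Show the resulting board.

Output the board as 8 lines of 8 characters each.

Answer: ........
.....B..
..WWB...
...BW...
...BBW..
......W.
........
........

Derivation:
Place W at (5,6); scan 8 dirs for brackets.
Dir NW: opp run (4,5) (3,4) capped by W -> flip
Dir N: first cell '.' (not opp) -> no flip
Dir NE: first cell '.' (not opp) -> no flip
Dir W: first cell '.' (not opp) -> no flip
Dir E: first cell '.' (not opp) -> no flip
Dir SW: first cell '.' (not opp) -> no flip
Dir S: first cell '.' (not opp) -> no flip
Dir SE: first cell '.' (not opp) -> no flip
All flips: (3,4) (4,5)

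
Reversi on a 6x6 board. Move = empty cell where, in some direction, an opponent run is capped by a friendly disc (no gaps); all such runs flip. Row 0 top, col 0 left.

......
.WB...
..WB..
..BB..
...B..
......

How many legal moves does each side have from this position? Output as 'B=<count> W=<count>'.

Answer: B=3 W=5

Derivation:
-- B to move --
(0,0): flips 2 -> legal
(0,1): no bracket -> illegal
(0,2): no bracket -> illegal
(1,0): flips 1 -> legal
(1,3): no bracket -> illegal
(2,0): no bracket -> illegal
(2,1): flips 1 -> legal
(3,1): no bracket -> illegal
B mobility = 3
-- W to move --
(0,1): no bracket -> illegal
(0,2): flips 1 -> legal
(0,3): no bracket -> illegal
(1,3): flips 1 -> legal
(1,4): no bracket -> illegal
(2,1): no bracket -> illegal
(2,4): flips 1 -> legal
(3,1): no bracket -> illegal
(3,4): no bracket -> illegal
(4,1): no bracket -> illegal
(4,2): flips 1 -> legal
(4,4): flips 1 -> legal
(5,2): no bracket -> illegal
(5,3): no bracket -> illegal
(5,4): no bracket -> illegal
W mobility = 5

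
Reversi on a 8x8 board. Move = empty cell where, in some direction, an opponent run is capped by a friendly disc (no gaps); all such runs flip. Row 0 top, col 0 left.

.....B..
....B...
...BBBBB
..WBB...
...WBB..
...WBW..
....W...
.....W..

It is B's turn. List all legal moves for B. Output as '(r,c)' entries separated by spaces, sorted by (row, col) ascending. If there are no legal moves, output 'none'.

Answer: (2,1) (3,1) (4,1) (4,2) (5,2) (5,6) (6,2) (6,3) (6,5) (6,6) (7,4)

Derivation:
(2,1): flips 2 -> legal
(2,2): no bracket -> illegal
(3,1): flips 1 -> legal
(4,1): flips 1 -> legal
(4,2): flips 1 -> legal
(4,6): no bracket -> illegal
(5,2): flips 2 -> legal
(5,6): flips 1 -> legal
(6,2): flips 1 -> legal
(6,3): flips 2 -> legal
(6,5): flips 1 -> legal
(6,6): flips 1 -> legal
(7,3): no bracket -> illegal
(7,4): flips 1 -> legal
(7,6): no bracket -> illegal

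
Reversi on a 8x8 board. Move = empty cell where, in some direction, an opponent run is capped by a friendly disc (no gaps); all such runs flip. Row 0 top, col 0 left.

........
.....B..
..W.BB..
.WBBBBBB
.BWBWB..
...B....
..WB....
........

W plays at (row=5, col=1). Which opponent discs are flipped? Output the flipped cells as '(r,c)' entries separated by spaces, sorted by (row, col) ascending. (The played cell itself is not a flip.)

Answer: (4,1)

Derivation:
Dir NW: first cell '.' (not opp) -> no flip
Dir N: opp run (4,1) capped by W -> flip
Dir NE: first cell 'W' (not opp) -> no flip
Dir W: first cell '.' (not opp) -> no flip
Dir E: first cell '.' (not opp) -> no flip
Dir SW: first cell '.' (not opp) -> no flip
Dir S: first cell '.' (not opp) -> no flip
Dir SE: first cell 'W' (not opp) -> no flip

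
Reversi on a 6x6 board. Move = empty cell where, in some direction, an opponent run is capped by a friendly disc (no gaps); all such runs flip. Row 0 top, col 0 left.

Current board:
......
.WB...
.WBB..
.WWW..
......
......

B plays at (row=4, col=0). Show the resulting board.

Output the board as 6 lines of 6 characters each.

Answer: ......
.WB...
.WBB..
.BWW..
B.....
......

Derivation:
Place B at (4,0); scan 8 dirs for brackets.
Dir NW: edge -> no flip
Dir N: first cell '.' (not opp) -> no flip
Dir NE: opp run (3,1) capped by B -> flip
Dir W: edge -> no flip
Dir E: first cell '.' (not opp) -> no flip
Dir SW: edge -> no flip
Dir S: first cell '.' (not opp) -> no flip
Dir SE: first cell '.' (not opp) -> no flip
All flips: (3,1)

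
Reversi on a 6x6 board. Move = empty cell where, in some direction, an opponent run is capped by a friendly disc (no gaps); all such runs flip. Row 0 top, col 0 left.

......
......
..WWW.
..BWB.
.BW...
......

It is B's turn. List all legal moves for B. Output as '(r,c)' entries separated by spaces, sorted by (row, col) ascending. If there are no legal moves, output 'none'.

(1,1): no bracket -> illegal
(1,2): flips 2 -> legal
(1,3): no bracket -> illegal
(1,4): flips 2 -> legal
(1,5): no bracket -> illegal
(2,1): no bracket -> illegal
(2,5): no bracket -> illegal
(3,1): no bracket -> illegal
(3,5): no bracket -> illegal
(4,3): flips 1 -> legal
(4,4): no bracket -> illegal
(5,1): no bracket -> illegal
(5,2): flips 1 -> legal
(5,3): no bracket -> illegal

Answer: (1,2) (1,4) (4,3) (5,2)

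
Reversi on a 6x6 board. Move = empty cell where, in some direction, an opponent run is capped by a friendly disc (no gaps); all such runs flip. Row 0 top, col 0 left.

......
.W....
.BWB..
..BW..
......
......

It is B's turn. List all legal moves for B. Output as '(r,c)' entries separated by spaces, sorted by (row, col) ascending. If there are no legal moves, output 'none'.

(0,0): no bracket -> illegal
(0,1): flips 1 -> legal
(0,2): no bracket -> illegal
(1,0): no bracket -> illegal
(1,2): flips 1 -> legal
(1,3): no bracket -> illegal
(2,0): no bracket -> illegal
(2,4): no bracket -> illegal
(3,1): no bracket -> illegal
(3,4): flips 1 -> legal
(4,2): no bracket -> illegal
(4,3): flips 1 -> legal
(4,4): no bracket -> illegal

Answer: (0,1) (1,2) (3,4) (4,3)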